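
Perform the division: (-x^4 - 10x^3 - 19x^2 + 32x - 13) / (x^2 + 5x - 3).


(-x^4 - 10x^3 - 19x^2 + 32x - 13) / (x^2 + 5x - 3)
Step 1: -x^2 * (x^2 + 5x - 3) = -x^4 - 5x^3 + 3x^2; subtract.
Step 2: -5x * (x^2 + 5x - 3) = -5x^3 - 25x^2 + 15x; subtract.
Step 3: 3 * (x^2 + 5x - 3) = 3x^2 + 15x - 9; subtract.
Quotient: -x^2 - 5x + 3, Remainder: 2x - 4


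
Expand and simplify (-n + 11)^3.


Expand (-n + 11)^3 by repeated multiplication:
  (-n + 11)^2 = n^2 - 22n + 121
= -n^3 + 33n^2 - 363n + 1331


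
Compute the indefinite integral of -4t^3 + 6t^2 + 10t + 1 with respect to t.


Reverse power rule on each term:
  ∫ -4t^3 dt = -t^4
  ∫ 6t^2 dt = 2t^3
  ∫ 10t dt = 5t^2
  ∫ 1 dt = t
F(t) = -t^4 + 2t^3 + 5t^2 + t + C


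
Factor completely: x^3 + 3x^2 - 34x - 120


Try integer roots (divisors of -120). x=6: p(6)=0.
Divide out (x - 6): quotient is x^2 + 9x + 20.
Factor the quadratic: (x + 4)(x + 5)
Result: (x - 6)(x + 4)(x + 5)


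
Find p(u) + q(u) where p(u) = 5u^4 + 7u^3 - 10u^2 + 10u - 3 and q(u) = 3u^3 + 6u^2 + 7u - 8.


Align terms by degree and add:
  5u^4 + 7u^3 - 10u^2 + 10u - 3
+ 3u^3 + 6u^2 + 7u - 8
= 5u^4 + 10u^3 - 4u^2 + 17u - 11


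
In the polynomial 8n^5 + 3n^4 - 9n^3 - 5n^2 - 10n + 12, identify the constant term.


Read off the constant term: 12


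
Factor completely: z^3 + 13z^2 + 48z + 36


Try integer roots (divisors of 36). z=-6: p(-6)=0.
Divide out (z + 6): quotient is z^2 + 7z + 6.
Factor the quadratic: (z + 1)(z + 6)
Result: (z + 6)(z + 1)(z + 6)


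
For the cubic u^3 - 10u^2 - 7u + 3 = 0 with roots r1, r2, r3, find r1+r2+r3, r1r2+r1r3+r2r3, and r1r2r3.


Monic cubic u^3+bu^2+cu+d=0: sum=-b, pairwise sum=c, product=-d.
b=-10, c=-7, d=3
r1+r2+r3 = 10
r1r2+r1r3+r2r3 = -7
r1r2r3 = -3


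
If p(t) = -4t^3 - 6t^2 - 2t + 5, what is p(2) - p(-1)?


p(2) = -55
p(-1) = 5
p(2) - p(-1) = -55 - 5 = -60


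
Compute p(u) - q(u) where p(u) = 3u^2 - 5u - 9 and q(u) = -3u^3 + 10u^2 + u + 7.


Distribute the minus sign:
  (3u^2 - 5u - 9)
- (-3u^3 + 10u^2 + u + 7)
Negate second polynomial: 3u^3 - 10u^2 - u - 7
Add: 3u^3 - 7u^2 - 6u - 16


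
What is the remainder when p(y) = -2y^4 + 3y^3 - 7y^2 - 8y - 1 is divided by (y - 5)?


By the Remainder Theorem, the remainder equals p(5):
  -2*(5)^4 = -1250
  3*(5)^3 = 375
  -7*(5)^2 = -175
  -8*(5)^1 = -40
  constant: -1
Sum: -1250 + 375 - 175 - 40 - 1 = -1091


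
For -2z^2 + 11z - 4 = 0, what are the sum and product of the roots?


For az^2+bz+c=0: sum = -b/a, product = c/a.
a=-2, b=11, c=-4
Sum = -(11)/-2 = 11/2
Product = (-4)/-2 = 2


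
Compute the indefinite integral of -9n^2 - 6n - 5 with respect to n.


Reverse power rule on each term:
  ∫ -9n^2 dn = -3n^3
  ∫ -6n dn = -3n^2
  ∫ -5 dn = -5n
F(n) = -3n^3 - 3n^2 - 5n + C


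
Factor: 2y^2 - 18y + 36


Roots satisfy r1 + r2 = -b/a = 9 and r1*r2 = c/a = 18.
So r1 = 6, r2 = 3.
2y^2 - 18y + 36 = 2(y - r1)(y - r2) = 2(y - 6)(y - 3)


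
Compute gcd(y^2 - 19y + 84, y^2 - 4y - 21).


Factor each:
  y^2 - 19y + 84 = (y - 7)(y - 12)
  y^2 - 4y - 21 = (y - 7)(y + 3)
Common monic factor: y - 7


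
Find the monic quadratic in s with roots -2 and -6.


p(s) = (s + 2)(s + 6)
Expand: s^2 + 8s + 12


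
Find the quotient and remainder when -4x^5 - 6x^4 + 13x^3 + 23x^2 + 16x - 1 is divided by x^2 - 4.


(-4x^5 - 6x^4 + 13x^3 + 23x^2 + 16x - 1) / (x^2 - 4)
Step 1: -4x^3 * (x^2 - 4) = -4x^5 + 16x^3; subtract.
Step 2: -6x^2 * (x^2 - 4) = -6x^4 + 24x^2; subtract.
Step 3: -3x * (x^2 - 4) = -3x^3 + 12x; subtract.
Step 4: -1 * (x^2 - 4) = -x^2 + 4; subtract.
Quotient: -4x^3 - 6x^2 - 3x - 1, Remainder: 4x - 5


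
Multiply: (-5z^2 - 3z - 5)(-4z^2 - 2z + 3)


Distribute each term of the first polynomial:
  (-5z^2)(-4z^2 - 2z + 3) = 20z^4 + 10z^3 - 15z^2
  (-3z)(-4z^2 - 2z + 3) = 12z^3 + 6z^2 - 9z
  (-5)(-4z^2 - 2z + 3) = 20z^2 + 10z - 15
Sum: 20z^4 + 22z^3 + 11z^2 + z - 15


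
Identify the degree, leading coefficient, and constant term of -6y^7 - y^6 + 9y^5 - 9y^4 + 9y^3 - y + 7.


Highest power of y is 7, with coefficient -6. Constant term is 7.
Degree = 7, leading coefficient = -6, constant term = 7


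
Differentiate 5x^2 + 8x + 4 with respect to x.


Apply the power rule term by term:
  d/dx(5x^2) = 10x
  d/dx(8x) = 8
  d/dx(4) = 0
p'(x) = 10x + 8


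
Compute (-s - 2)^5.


Expand (-s - 2)^5 by repeated multiplication:
  (-s - 2)^2 = s^2 + 4s + 4
  (-s - 2)^3 = -s^3 - 6s^2 - 12s - 8
  (-s - 2)^4 = s^4 + 8s^3 + 24s^2 + 32s + 16
= -s^5 - 10s^4 - 40s^3 - 80s^2 - 80s - 32


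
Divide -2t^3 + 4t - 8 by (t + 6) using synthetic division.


Synthetic division with c = -6. Coefficients: -2, 0, 4, -8
Bring down -2.
  -2 * -6 = 12; 12 + 0 = 12
  12 * -6 = -72; -72 + 4 = -68
  -68 * -6 = 408; 408 - 8 = 400
Quotient: -2t^2 + 12t - 68, Remainder: 400


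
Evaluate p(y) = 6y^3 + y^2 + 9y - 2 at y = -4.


Using direct substitution:
  6 * (-4)^3 = -384
  1 * (-4)^2 = 16
  9 * (-4)^1 = -36
  constant: -2
Sum = -384 + 16 - 36 - 2 = -406


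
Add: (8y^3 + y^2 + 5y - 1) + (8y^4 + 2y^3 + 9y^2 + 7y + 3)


Align terms by degree and add:
  8y^3 + y^2 + 5y - 1
+ 8y^4 + 2y^3 + 9y^2 + 7y + 3
= 8y^4 + 10y^3 + 10y^2 + 12y + 2


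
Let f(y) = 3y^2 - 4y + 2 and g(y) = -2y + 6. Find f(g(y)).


Substitute g(y) into f:
f(g(y)) = 3*(-2y + 6)^2 + (-4)*(-2y + 6) + 2
(-2y + 6)^2 = 4y^2 - 24y + 36
Expand and combine: 12y^2 - 64y + 86


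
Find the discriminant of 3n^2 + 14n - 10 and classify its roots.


D = b^2 - 4ac = (14)^2 - 4(3)(-10) = 196 + 120 = 316
Since D > 0: two distinct irrational roots


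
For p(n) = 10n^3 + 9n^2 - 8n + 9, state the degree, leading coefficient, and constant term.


Highest power of n is 3, with coefficient 10. Constant term is 9.
Degree = 3, leading coefficient = 10, constant term = 9


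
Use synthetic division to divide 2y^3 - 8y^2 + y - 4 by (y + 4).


Synthetic division with c = -4. Coefficients: 2, -8, 1, -4
Bring down 2.
  2 * -4 = -8; -8 - 8 = -16
  -16 * -4 = 64; 64 + 1 = 65
  65 * -4 = -260; -260 - 4 = -264
Quotient: 2y^2 - 16y + 65, Remainder: -264


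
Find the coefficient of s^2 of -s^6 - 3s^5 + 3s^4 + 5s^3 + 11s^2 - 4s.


Read off the coefficient of s^2: 11


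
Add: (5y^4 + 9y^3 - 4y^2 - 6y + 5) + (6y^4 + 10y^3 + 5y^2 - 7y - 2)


Align terms by degree and add:
  5y^4 + 9y^3 - 4y^2 - 6y + 5
+ 6y^4 + 10y^3 + 5y^2 - 7y - 2
= 11y^4 + 19y^3 + y^2 - 13y + 3


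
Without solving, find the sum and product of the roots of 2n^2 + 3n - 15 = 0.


For an^2+bn+c=0: sum = -b/a, product = c/a.
a=2, b=3, c=-15
Sum = -(3)/2 = -3/2
Product = (-15)/2 = -15/2


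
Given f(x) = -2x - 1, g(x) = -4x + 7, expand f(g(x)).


Substitute g(x) into f:
f(g(x)) = -2*(-4x + 7) + (-1)
Expand and combine: 8x - 15


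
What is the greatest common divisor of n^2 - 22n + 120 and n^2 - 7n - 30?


Factor each:
  n^2 - 22n + 120 = (n - 10)(n - 12)
  n^2 - 7n - 30 = (n - 10)(n + 3)
Common monic factor: n - 10


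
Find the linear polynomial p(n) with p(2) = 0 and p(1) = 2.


p(n) = mn + b. Using p(2)=0, p(1)=2:
m = (0 - 2)/(2 - 1) = -2/1 = -2
b = 0 - m*(2) = 0 + 4 = 4
p(n) = -2n + 4


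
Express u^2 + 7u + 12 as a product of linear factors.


Roots satisfy r1 + r2 = -b/a = -7 and r1*r2 = c/a = 12.
So r1 = -3, r2 = -4.
u^2 + 7u + 12 = (u - r1)(u - r2) = (u + 3)(u + 4)


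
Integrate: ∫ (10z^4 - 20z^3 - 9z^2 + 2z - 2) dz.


Reverse power rule on each term:
  ∫ 10z^4 dz = 2z^5
  ∫ -20z^3 dz = -5z^4
  ∫ -9z^2 dz = -3z^3
  ∫ 2z dz = z^2
  ∫ -2 dz = -2z
F(z) = 2z^5 - 5z^4 - 3z^3 + z^2 - 2z + C


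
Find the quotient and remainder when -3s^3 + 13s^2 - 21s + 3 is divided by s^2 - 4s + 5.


(-3s^3 + 13s^2 - 21s + 3) / (s^2 - 4s + 5)
Step 1: -3s * (s^2 - 4s + 5) = -3s^3 + 12s^2 - 15s; subtract.
Step 2: 1 * (s^2 - 4s + 5) = s^2 - 4s + 5; subtract.
Quotient: -3s + 1, Remainder: -2s - 2


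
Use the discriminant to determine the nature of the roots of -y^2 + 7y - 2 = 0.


D = b^2 - 4ac = (7)^2 - 4(-1)(-2) = 49 - 8 = 41
Since D > 0: two distinct irrational roots


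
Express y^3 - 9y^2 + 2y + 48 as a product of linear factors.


Try integer roots (divisors of 48). y=3: p(3)=0.
Divide out (y - 3): quotient is y^2 - 6y - 16.
Factor the quadratic: (y - 8)(y + 2)
Result: (y - 3)(y - 8)(y + 2)


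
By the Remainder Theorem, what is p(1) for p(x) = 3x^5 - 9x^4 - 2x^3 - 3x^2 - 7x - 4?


By the Remainder Theorem, the remainder equals p(1):
  3*(1)^5 = 3
  -9*(1)^4 = -9
  -2*(1)^3 = -2
  -3*(1)^2 = -3
  -7*(1)^1 = -7
  constant: -4
Sum: 3 - 9 - 2 - 3 - 7 - 4 = -22


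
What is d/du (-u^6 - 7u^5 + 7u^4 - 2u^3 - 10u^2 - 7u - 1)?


Apply the power rule term by term:
  d/du(-u^6) = -6u^5
  d/du(-7u^5) = -35u^4
  d/du(7u^4) = 28u^3
  d/du(-2u^3) = -6u^2
  d/du(-10u^2) = -20u
  d/du(-7u) = -7
  d/du(-1) = 0
p'(u) = -6u^5 - 35u^4 + 28u^3 - 6u^2 - 20u - 7


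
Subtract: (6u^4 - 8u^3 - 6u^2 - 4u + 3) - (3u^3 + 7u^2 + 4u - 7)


Distribute the minus sign:
  (6u^4 - 8u^3 - 6u^2 - 4u + 3)
- (3u^3 + 7u^2 + 4u - 7)
Negate second polynomial: -3u^3 - 7u^2 - 4u + 7
Add: 6u^4 - 11u^3 - 13u^2 - 8u + 10


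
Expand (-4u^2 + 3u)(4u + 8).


Distribute each term of the first polynomial:
  (-4u^2)(4u + 8) = -16u^3 - 32u^2
  (3u)(4u + 8) = 12u^2 + 24u
Sum: -16u^3 - 20u^2 + 24u


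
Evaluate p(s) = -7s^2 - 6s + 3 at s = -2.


Using direct substitution:
  -7 * (-2)^2 = -28
  -6 * (-2)^1 = 12
  constant: 3
Sum = -28 + 12 + 3 = -13


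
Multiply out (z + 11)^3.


Expand (z + 11)^3 by repeated multiplication:
  (z + 11)^2 = z^2 + 22z + 121
= z^3 + 33z^2 + 363z + 1331


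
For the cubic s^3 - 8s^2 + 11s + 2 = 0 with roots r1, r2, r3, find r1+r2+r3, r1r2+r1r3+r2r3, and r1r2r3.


Monic cubic s^3+bs^2+cs+d=0: sum=-b, pairwise sum=c, product=-d.
b=-8, c=11, d=2
r1+r2+r3 = 8
r1r2+r1r3+r2r3 = 11
r1r2r3 = -2


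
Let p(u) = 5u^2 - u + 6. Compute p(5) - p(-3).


p(5) = 126
p(-3) = 54
p(5) - p(-3) = 126 - 54 = 72


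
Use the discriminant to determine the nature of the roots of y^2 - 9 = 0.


D = b^2 - 4ac = (0)^2 - 4(1)(-9) = 0 + 36 = 36
Since D > 0: two distinct rational roots


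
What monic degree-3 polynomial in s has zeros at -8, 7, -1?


p(s) = (s + 8)(s - 7)(s + 1)
Expand: s^3 + 2s^2 - 55s - 56


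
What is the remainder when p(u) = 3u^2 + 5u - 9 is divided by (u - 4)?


By the Remainder Theorem, the remainder equals p(4):
  3*(4)^2 = 48
  5*(4)^1 = 20
  constant: -9
Sum: 48 + 20 - 9 = 59


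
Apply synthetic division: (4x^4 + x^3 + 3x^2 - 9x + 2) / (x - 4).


Synthetic division with c = 4. Coefficients: 4, 1, 3, -9, 2
Bring down 4.
  4 * 4 = 16; 16 + 1 = 17
  17 * 4 = 68; 68 + 3 = 71
  71 * 4 = 284; 284 - 9 = 275
  275 * 4 = 1100; 1100 + 2 = 1102
Quotient: 4x^3 + 17x^2 + 71x + 275, Remainder: 1102


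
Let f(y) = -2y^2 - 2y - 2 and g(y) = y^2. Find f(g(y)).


Substitute g(y) into f:
f(g(y)) = -2*(y^2)^2 + (-2)*(y^2) + (-2)
(y^2)^2 = y^4
Expand and combine: -2y^4 - 2y^2 - 2


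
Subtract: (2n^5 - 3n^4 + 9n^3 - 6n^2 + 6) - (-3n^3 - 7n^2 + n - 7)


Distribute the minus sign:
  (2n^5 - 3n^4 + 9n^3 - 6n^2 + 6)
- (-3n^3 - 7n^2 + n - 7)
Negate second polynomial: 3n^3 + 7n^2 - n + 7
Add: 2n^5 - 3n^4 + 12n^3 + n^2 - n + 13


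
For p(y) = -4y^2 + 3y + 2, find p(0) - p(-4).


p(0) = 2
p(-4) = -74
p(0) - p(-4) = 2 + 74 = 76


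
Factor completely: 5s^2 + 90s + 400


Roots satisfy r1 + r2 = -b/a = -18 and r1*r2 = c/a = 80.
So r1 = -8, r2 = -10.
5s^2 + 90s + 400 = 5(s - r1)(s - r2) = 5(s + 8)(s + 10)


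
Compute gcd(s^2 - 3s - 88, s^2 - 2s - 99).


Factor each:
  s^2 - 3s - 88 = (s - 11)(s + 8)
  s^2 - 2s - 99 = (s - 11)(s + 9)
Common monic factor: s - 11


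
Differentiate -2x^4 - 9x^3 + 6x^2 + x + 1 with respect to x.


Apply the power rule term by term:
  d/dx(-2x^4) = -8x^3
  d/dx(-9x^3) = -27x^2
  d/dx(6x^2) = 12x
  d/dx(x) = 1
  d/dx(1) = 0
p'(x) = -8x^3 - 27x^2 + 12x + 1


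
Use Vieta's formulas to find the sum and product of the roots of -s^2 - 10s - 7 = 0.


For as^2+bs+c=0: sum = -b/a, product = c/a.
a=-1, b=-10, c=-7
Sum = -(-10)/-1 = -10
Product = (-7)/-1 = 7


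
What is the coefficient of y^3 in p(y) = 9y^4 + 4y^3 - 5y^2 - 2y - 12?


Read off the coefficient of y^3: 4


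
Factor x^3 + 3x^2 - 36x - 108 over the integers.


Try integer roots (divisors of -108). x=-6: p(-6)=0.
Divide out (x + 6): quotient is x^2 - 3x - 18.
Factor the quadratic: (x + 3)(x - 6)
Result: (x + 6)(x + 3)(x - 6)


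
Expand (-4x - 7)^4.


Expand (-4x - 7)^4 by repeated multiplication:
  (-4x - 7)^2 = 16x^2 + 56x + 49
  (-4x - 7)^3 = -64x^3 - 336x^2 - 588x - 343
= 256x^4 + 1792x^3 + 4704x^2 + 5488x + 2401


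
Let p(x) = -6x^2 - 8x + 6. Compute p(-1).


Using direct substitution:
  -6 * (-1)^2 = -6
  -8 * (-1)^1 = 8
  constant: 6
Sum = -6 + 8 + 6 = 8


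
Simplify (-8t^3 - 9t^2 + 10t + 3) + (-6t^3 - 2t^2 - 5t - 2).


Align terms by degree and add:
  -8t^3 - 9t^2 + 10t + 3
  -6t^3 - 2t^2 - 5t - 2
= -14t^3 - 11t^2 + 5t + 1


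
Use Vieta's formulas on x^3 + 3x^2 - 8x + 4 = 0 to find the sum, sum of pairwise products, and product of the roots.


Monic cubic x^3+bx^2+cx+d=0: sum=-b, pairwise sum=c, product=-d.
b=3, c=-8, d=4
r1+r2+r3 = -3
r1r2+r1r3+r2r3 = -8
r1r2r3 = -4


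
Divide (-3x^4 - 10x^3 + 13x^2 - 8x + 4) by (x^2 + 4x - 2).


(-3x^4 - 10x^3 + 13x^2 - 8x + 4) / (x^2 + 4x - 2)
Step 1: -3x^2 * (x^2 + 4x - 2) = -3x^4 - 12x^3 + 6x^2; subtract.
Step 2: 2x * (x^2 + 4x - 2) = 2x^3 + 8x^2 - 4x; subtract.
Step 3: -1 * (x^2 + 4x - 2) = -x^2 - 4x + 2; subtract.
Quotient: -3x^2 + 2x - 1, Remainder: 2


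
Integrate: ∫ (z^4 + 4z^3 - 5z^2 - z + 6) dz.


Reverse power rule on each term:
  ∫ z^4 dz = (1/5)z^5
  ∫ 4z^3 dz = z^4
  ∫ -5z^2 dz = -(5/3)z^3
  ∫ -z dz = -(1/2)z^2
  ∫ 6 dz = 6z
F(z) = (1/5)z^5 + z^4 - (5/3)z^3 - (1/2)z^2 + 6z + C


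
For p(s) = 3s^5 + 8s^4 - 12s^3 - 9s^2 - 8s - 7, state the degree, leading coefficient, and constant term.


Highest power of s is 5, with coefficient 3. Constant term is -7.
Degree = 5, leading coefficient = 3, constant term = -7


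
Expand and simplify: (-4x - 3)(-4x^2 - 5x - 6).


Distribute each term of the first polynomial:
  (-4x)(-4x^2 - 5x - 6) = 16x^3 + 20x^2 + 24x
  (-3)(-4x^2 - 5x - 6) = 12x^2 + 15x + 18
Sum: 16x^3 + 32x^2 + 39x + 18


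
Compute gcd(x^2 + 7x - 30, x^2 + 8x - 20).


Factor each:
  x^2 + 7x - 30 = (x + 10)(x - 3)
  x^2 + 8x - 20 = (x + 10)(x - 2)
Common monic factor: x + 10


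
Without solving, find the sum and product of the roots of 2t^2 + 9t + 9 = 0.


For at^2+bt+c=0: sum = -b/a, product = c/a.
a=2, b=9, c=9
Sum = -(9)/2 = -9/2
Product = (9)/2 = 9/2


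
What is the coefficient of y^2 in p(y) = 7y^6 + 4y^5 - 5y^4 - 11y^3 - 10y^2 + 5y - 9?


Read off the coefficient of y^2: -10


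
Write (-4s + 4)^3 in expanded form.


Expand (-4s + 4)^3 by repeated multiplication:
  (-4s + 4)^2 = 16s^2 - 32s + 16
= -64s^3 + 192s^2 - 192s + 64


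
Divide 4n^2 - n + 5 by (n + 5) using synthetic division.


Synthetic division with c = -5. Coefficients: 4, -1, 5
Bring down 4.
  4 * -5 = -20; -20 - 1 = -21
  -21 * -5 = 105; 105 + 5 = 110
Quotient: 4n - 21, Remainder: 110


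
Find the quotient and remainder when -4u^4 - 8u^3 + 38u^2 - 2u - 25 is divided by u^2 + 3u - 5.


(-4u^4 - 8u^3 + 38u^2 - 2u - 25) / (u^2 + 3u - 5)
Step 1: -4u^2 * (u^2 + 3u - 5) = -4u^4 - 12u^3 + 20u^2; subtract.
Step 2: 4u * (u^2 + 3u - 5) = 4u^3 + 12u^2 - 20u; subtract.
Step 3: 6 * (u^2 + 3u - 5) = 6u^2 + 18u - 30; subtract.
Quotient: -4u^2 + 4u + 6, Remainder: 5


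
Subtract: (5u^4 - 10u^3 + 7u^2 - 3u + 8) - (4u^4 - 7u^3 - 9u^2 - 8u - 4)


Distribute the minus sign:
  (5u^4 - 10u^3 + 7u^2 - 3u + 8)
- (4u^4 - 7u^3 - 9u^2 - 8u - 4)
Negate second polynomial: -4u^4 + 7u^3 + 9u^2 + 8u + 4
Add: u^4 - 3u^3 + 16u^2 + 5u + 12


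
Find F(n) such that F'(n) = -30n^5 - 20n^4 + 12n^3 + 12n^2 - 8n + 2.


Reverse power rule on each term:
  ∫ -30n^5 dn = -5n^6
  ∫ -20n^4 dn = -4n^5
  ∫ 12n^3 dn = 3n^4
  ∫ 12n^2 dn = 4n^3
  ∫ -8n dn = -4n^2
  ∫ 2 dn = 2n
F(n) = -5n^6 - 4n^5 + 3n^4 + 4n^3 - 4n^2 + 2n + C


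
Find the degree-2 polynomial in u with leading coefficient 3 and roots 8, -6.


p(u) = 3(u - 8)(u + 6)
Expand: 3u^2 - 6u - 144


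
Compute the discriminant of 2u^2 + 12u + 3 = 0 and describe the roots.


D = b^2 - 4ac = (12)^2 - 4(2)(3) = 144 - 24 = 120
Since D > 0: two distinct irrational roots


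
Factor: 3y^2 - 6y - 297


Roots satisfy r1 + r2 = -b/a = 2 and r1*r2 = c/a = -99.
So r1 = -9, r2 = 11.
3y^2 - 6y - 297 = 3(y - r1)(y - r2) = 3(y + 9)(y - 11)


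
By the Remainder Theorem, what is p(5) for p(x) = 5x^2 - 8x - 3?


By the Remainder Theorem, the remainder equals p(5):
  5*(5)^2 = 125
  -8*(5)^1 = -40
  constant: -3
Sum: 125 - 40 - 3 = 82


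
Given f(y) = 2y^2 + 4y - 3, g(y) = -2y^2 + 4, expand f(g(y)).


Substitute g(y) into f:
f(g(y)) = 2*(-2y^2 + 4)^2 + 4*(-2y^2 + 4) + (-3)
(-2y^2 + 4)^2 = 4y^4 - 16y^2 + 16
Expand and combine: 8y^4 - 40y^2 + 45


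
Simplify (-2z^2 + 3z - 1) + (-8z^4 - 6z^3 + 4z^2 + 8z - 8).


Align terms by degree and add:
  -2z^2 + 3z - 1
  -8z^4 - 6z^3 + 4z^2 + 8z - 8
= -8z^4 - 6z^3 + 2z^2 + 11z - 9


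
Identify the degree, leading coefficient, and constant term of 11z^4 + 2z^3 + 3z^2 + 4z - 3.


Highest power of z is 4, with coefficient 11. Constant term is -3.
Degree = 4, leading coefficient = 11, constant term = -3


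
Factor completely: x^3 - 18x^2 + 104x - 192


Try integer roots (divisors of -192). x=8: p(8)=0.
Divide out (x - 8): quotient is x^2 - 10x + 24.
Factor the quadratic: (x - 4)(x - 6)
Result: (x - 8)(x - 4)(x - 6)


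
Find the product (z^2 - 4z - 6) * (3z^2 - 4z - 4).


Distribute each term of the first polynomial:
  (z^2)(3z^2 - 4z - 4) = 3z^4 - 4z^3 - 4z^2
  (-4z)(3z^2 - 4z - 4) = -12z^3 + 16z^2 + 16z
  (-6)(3z^2 - 4z - 4) = -18z^2 + 24z + 24
Sum: 3z^4 - 16z^3 - 6z^2 + 40z + 24


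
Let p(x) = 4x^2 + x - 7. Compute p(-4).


Using direct substitution:
  4 * (-4)^2 = 64
  1 * (-4)^1 = -4
  constant: -7
Sum = 64 - 4 - 7 = 53


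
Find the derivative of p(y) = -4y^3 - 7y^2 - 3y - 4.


Apply the power rule term by term:
  d/dy(-4y^3) = -12y^2
  d/dy(-7y^2) = -14y
  d/dy(-3y) = -3
  d/dy(-4) = 0
p'(y) = -12y^2 - 14y - 3


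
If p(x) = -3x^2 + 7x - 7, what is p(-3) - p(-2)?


p(-3) = -55
p(-2) = -33
p(-3) - p(-2) = -55 + 33 = -22


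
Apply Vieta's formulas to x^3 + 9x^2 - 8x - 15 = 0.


Monic cubic x^3+bx^2+cx+d=0: sum=-b, pairwise sum=c, product=-d.
b=9, c=-8, d=-15
r1+r2+r3 = -9
r1r2+r1r3+r2r3 = -8
r1r2r3 = 15


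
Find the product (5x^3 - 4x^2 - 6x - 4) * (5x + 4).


Distribute each term of the first polynomial:
  (5x^3)(5x + 4) = 25x^4 + 20x^3
  (-4x^2)(5x + 4) = -20x^3 - 16x^2
  (-6x)(5x + 4) = -30x^2 - 24x
  (-4)(5x + 4) = -20x - 16
Sum: 25x^4 - 46x^2 - 44x - 16


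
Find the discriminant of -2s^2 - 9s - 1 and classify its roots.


D = b^2 - 4ac = (-9)^2 - 4(-2)(-1) = 81 - 8 = 73
Since D > 0: two distinct irrational roots


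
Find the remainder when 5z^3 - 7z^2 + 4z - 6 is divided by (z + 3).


By the Remainder Theorem, the remainder equals p(-3):
  5*(-3)^3 = -135
  -7*(-3)^2 = -63
  4*(-3)^1 = -12
  constant: -6
Sum: -135 - 63 - 12 - 6 = -216


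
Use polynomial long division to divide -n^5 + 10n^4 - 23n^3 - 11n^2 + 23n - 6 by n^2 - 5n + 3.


(-n^5 + 10n^4 - 23n^3 - 11n^2 + 23n - 6) / (n^2 - 5n + 3)
Step 1: -n^3 * (n^2 - 5n + 3) = -n^5 + 5n^4 - 3n^3; subtract.
Step 2: 5n^2 * (n^2 - 5n + 3) = 5n^4 - 25n^3 + 15n^2; subtract.
Step 3: 5n * (n^2 - 5n + 3) = 5n^3 - 25n^2 + 15n; subtract.
Step 4: -1 * (n^2 - 5n + 3) = -n^2 + 5n - 3; subtract.
Quotient: -n^3 + 5n^2 + 5n - 1, Remainder: 3n - 3


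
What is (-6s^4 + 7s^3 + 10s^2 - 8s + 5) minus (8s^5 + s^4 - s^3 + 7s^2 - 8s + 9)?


Distribute the minus sign:
  (-6s^4 + 7s^3 + 10s^2 - 8s + 5)
- (8s^5 + s^4 - s^3 + 7s^2 - 8s + 9)
Negate second polynomial: -8s^5 - s^4 + s^3 - 7s^2 + 8s - 9
Add: -8s^5 - 7s^4 + 8s^3 + 3s^2 - 4


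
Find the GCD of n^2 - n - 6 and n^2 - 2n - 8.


Factor each:
  n^2 - n - 6 = (n + 2)(n - 3)
  n^2 - 2n - 8 = (n + 2)(n - 4)
Common monic factor: n + 2


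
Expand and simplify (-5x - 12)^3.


Expand (-5x - 12)^3 by repeated multiplication:
  (-5x - 12)^2 = 25x^2 + 120x + 144
= -125x^3 - 900x^2 - 2160x - 1728


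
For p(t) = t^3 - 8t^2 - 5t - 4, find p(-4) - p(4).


p(-4) = -176
p(4) = -88
p(-4) - p(4) = -176 + 88 = -88


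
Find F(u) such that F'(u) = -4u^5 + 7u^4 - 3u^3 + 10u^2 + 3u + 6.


Reverse power rule on each term:
  ∫ -4u^5 du = -(2/3)u^6
  ∫ 7u^4 du = (7/5)u^5
  ∫ -3u^3 du = -(3/4)u^4
  ∫ 10u^2 du = (10/3)u^3
  ∫ 3u du = (3/2)u^2
  ∫ 6 du = 6u
F(u) = -(2/3)u^6 + (7/5)u^5 - (3/4)u^4 + (10/3)u^3 + (3/2)u^2 + 6u + C


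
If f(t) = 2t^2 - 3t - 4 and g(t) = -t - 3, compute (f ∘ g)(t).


Substitute g(t) into f:
f(g(t)) = 2*(-t - 3)^2 + (-3)*(-t - 3) + (-4)
(-t - 3)^2 = t^2 + 6t + 9
Expand and combine: 2t^2 + 15t + 23


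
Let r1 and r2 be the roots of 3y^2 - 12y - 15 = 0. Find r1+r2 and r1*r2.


For ay^2+by+c=0: sum = -b/a, product = c/a.
a=3, b=-12, c=-15
Sum = -(-12)/3 = 4
Product = (-15)/3 = -5


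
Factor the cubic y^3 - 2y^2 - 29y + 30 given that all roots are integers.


Try integer roots (divisors of 30). y=-5: p(-5)=0.
Divide out (y + 5): quotient is y^2 - 7y + 6.
Factor the quadratic: (y - 1)(y - 6)
Result: (y + 5)(y - 1)(y - 6)


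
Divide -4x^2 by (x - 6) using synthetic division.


Synthetic division with c = 6. Coefficients: -4, 0, 0
Bring down -4.
  -4 * 6 = -24; -24 + 0 = -24
  -24 * 6 = -144; -144 + 0 = -144
Quotient: -4x - 24, Remainder: -144


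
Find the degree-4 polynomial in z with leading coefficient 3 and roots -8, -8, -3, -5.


p(z) = 3(z + 8)(z + 8)(z + 3)(z + 5)
Expand: 3z^4 + 72z^3 + 621z^2 + 2256z + 2880


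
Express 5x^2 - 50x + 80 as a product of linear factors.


Roots satisfy r1 + r2 = -b/a = 10 and r1*r2 = c/a = 16.
So r1 = 8, r2 = 2.
5x^2 - 50x + 80 = 5(x - r1)(x - r2) = 5(x - 8)(x - 2)


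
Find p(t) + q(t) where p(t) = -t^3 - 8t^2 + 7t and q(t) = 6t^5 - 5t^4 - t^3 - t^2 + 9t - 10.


Align terms by degree and add:
  -t^3 - 8t^2 + 7t
+ 6t^5 - 5t^4 - t^3 - t^2 + 9t - 10
= 6t^5 - 5t^4 - 2t^3 - 9t^2 + 16t - 10


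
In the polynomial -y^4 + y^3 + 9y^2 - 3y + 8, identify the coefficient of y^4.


Read off the coefficient of y^4: -1


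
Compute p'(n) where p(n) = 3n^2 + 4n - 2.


Apply the power rule term by term:
  d/dn(3n^2) = 6n
  d/dn(4n) = 4
  d/dn(-2) = 0
p'(n) = 6n + 4


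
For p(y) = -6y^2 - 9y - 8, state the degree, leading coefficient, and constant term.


Highest power of y is 2, with coefficient -6. Constant term is -8.
Degree = 2, leading coefficient = -6, constant term = -8


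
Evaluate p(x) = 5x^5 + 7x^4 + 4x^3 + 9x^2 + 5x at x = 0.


Using direct substitution:
  5 * (0)^5 = 0
  7 * (0)^4 = 0
  4 * (0)^3 = 0
  9 * (0)^2 = 0
  5 * (0)^1 = 0
  constant: 0
Sum = 0 + 0 + 0 + 0 + 0 + 0 = 0


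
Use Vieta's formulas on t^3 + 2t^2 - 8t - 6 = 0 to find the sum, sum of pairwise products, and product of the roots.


Monic cubic t^3+bt^2+ct+d=0: sum=-b, pairwise sum=c, product=-d.
b=2, c=-8, d=-6
r1+r2+r3 = -2
r1r2+r1r3+r2r3 = -8
r1r2r3 = 6


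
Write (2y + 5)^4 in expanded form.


Expand (2y + 5)^4 by repeated multiplication:
  (2y + 5)^2 = 4y^2 + 20y + 25
  (2y + 5)^3 = 8y^3 + 60y^2 + 150y + 125
= 16y^4 + 160y^3 + 600y^2 + 1000y + 625


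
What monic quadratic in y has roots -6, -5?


p(y) = (y + 6)(y + 5)
Expand: y^2 + 11y + 30


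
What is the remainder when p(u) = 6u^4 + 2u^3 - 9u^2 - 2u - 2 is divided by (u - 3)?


By the Remainder Theorem, the remainder equals p(3):
  6*(3)^4 = 486
  2*(3)^3 = 54
  -9*(3)^2 = -81
  -2*(3)^1 = -6
  constant: -2
Sum: 486 + 54 - 81 - 6 - 2 = 451


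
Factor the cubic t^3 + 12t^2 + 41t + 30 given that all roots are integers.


Try integer roots (divisors of 30). t=-1: p(-1)=0.
Divide out (t + 1): quotient is t^2 + 11t + 30.
Factor the quadratic: (t + 6)(t + 5)
Result: (t + 1)(t + 6)(t + 5)


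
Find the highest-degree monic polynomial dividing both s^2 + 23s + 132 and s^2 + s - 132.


Factor each:
  s^2 + 23s + 132 = (s + 12)(s + 11)
  s^2 + s - 132 = (s + 12)(s - 11)
Common monic factor: s + 12


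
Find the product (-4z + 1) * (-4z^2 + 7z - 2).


Distribute each term of the first polynomial:
  (-4z)(-4z^2 + 7z - 2) = 16z^3 - 28z^2 + 8z
  (1)(-4z^2 + 7z - 2) = -4z^2 + 7z - 2
Sum: 16z^3 - 32z^2 + 15z - 2


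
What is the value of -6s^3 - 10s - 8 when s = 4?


Using direct substitution:
  -6 * (4)^3 = -384
  0 * (4)^2 = 0
  -10 * (4)^1 = -40
  constant: -8
Sum = -384 + 0 - 40 - 8 = -432


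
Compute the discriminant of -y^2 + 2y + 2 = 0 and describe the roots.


D = b^2 - 4ac = (2)^2 - 4(-1)(2) = 4 + 8 = 12
Since D > 0: two distinct irrational roots


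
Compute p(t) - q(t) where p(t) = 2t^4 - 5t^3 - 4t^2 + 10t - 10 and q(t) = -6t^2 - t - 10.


Distribute the minus sign:
  (2t^4 - 5t^3 - 4t^2 + 10t - 10)
- (-6t^2 - t - 10)
Negate second polynomial: 6t^2 + t + 10
Add: 2t^4 - 5t^3 + 2t^2 + 11t


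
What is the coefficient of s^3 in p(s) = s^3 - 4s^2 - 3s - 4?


Read off the coefficient of s^3: 1


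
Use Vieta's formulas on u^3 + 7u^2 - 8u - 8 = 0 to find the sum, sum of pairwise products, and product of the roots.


Monic cubic u^3+bu^2+cu+d=0: sum=-b, pairwise sum=c, product=-d.
b=7, c=-8, d=-8
r1+r2+r3 = -7
r1r2+r1r3+r2r3 = -8
r1r2r3 = 8


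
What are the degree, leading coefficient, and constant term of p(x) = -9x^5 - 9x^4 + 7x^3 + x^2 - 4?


Highest power of x is 5, with coefficient -9. Constant term is -4.
Degree = 5, leading coefficient = -9, constant term = -4


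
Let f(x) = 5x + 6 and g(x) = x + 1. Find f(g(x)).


Substitute g(x) into f:
f(g(x)) = 5*(x + 1) + 6
Expand and combine: 5x + 11


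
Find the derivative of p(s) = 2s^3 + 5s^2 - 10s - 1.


Apply the power rule term by term:
  d/ds(2s^3) = 6s^2
  d/ds(5s^2) = 10s
  d/ds(-10s) = -10
  d/ds(-1) = 0
p'(s) = 6s^2 + 10s - 10


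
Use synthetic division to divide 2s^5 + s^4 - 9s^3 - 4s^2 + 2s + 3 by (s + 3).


Synthetic division with c = -3. Coefficients: 2, 1, -9, -4, 2, 3
Bring down 2.
  2 * -3 = -6; -6 + 1 = -5
  -5 * -3 = 15; 15 - 9 = 6
  6 * -3 = -18; -18 - 4 = -22
  -22 * -3 = 66; 66 + 2 = 68
  68 * -3 = -204; -204 + 3 = -201
Quotient: 2s^4 - 5s^3 + 6s^2 - 22s + 68, Remainder: -201


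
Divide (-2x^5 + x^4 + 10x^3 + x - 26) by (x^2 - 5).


(-2x^5 + x^4 + 10x^3 + x - 26) / (x^2 - 5)
Step 1: -2x^3 * (x^2 - 5) = -2x^5 + 10x^3; subtract.
Step 2: x^2 * (x^2 - 5) = x^4 - 5x^2; subtract.
Step 3: 0 * (x^2 - 5) = 0; subtract.
Step 4: 5 * (x^2 - 5) = 5x^2 - 25; subtract.
Quotient: -2x^3 + x^2 + 5, Remainder: x - 1


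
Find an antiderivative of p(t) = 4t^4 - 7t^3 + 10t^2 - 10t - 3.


Reverse power rule on each term:
  ∫ 4t^4 dt = (4/5)t^5
  ∫ -7t^3 dt = -(7/4)t^4
  ∫ 10t^2 dt = (10/3)t^3
  ∫ -10t dt = -5t^2
  ∫ -3 dt = -3t
F(t) = (4/5)t^5 - (7/4)t^4 + (10/3)t^3 - 5t^2 - 3t + C


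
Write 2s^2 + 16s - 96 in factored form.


Roots satisfy r1 + r2 = -b/a = -8 and r1*r2 = c/a = -48.
So r1 = -12, r2 = 4.
2s^2 + 16s - 96 = 2(s - r1)(s - r2) = 2(s + 12)(s - 4)


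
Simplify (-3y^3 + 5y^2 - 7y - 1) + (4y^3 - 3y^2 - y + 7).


Align terms by degree and add:
  -3y^3 + 5y^2 - 7y - 1
+ 4y^3 - 3y^2 - y + 7
= y^3 + 2y^2 - 8y + 6


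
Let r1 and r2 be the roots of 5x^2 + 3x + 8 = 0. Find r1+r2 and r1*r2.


For ax^2+bx+c=0: sum = -b/a, product = c/a.
a=5, b=3, c=8
Sum = -(3)/5 = -3/5
Product = (8)/5 = 8/5


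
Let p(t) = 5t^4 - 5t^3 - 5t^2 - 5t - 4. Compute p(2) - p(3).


p(2) = 6
p(3) = 206
p(2) - p(3) = 6 - 206 = -200


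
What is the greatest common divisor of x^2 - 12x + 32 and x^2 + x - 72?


Factor each:
  x^2 - 12x + 32 = (x - 8)(x - 4)
  x^2 + x - 72 = (x - 8)(x + 9)
Common monic factor: x - 8


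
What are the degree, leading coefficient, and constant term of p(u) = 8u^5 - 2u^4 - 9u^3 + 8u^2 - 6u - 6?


Highest power of u is 5, with coefficient 8. Constant term is -6.
Degree = 5, leading coefficient = 8, constant term = -6


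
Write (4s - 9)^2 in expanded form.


Expand (4s - 9)^2 by repeated multiplication:
= 16s^2 - 72s + 81


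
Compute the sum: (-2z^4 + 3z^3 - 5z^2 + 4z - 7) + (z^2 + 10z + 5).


Align terms by degree and add:
  -2z^4 + 3z^3 - 5z^2 + 4z - 7
+ z^2 + 10z + 5
= -2z^4 + 3z^3 - 4z^2 + 14z - 2


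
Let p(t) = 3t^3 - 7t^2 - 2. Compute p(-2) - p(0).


p(-2) = -54
p(0) = -2
p(-2) - p(0) = -54 + 2 = -52


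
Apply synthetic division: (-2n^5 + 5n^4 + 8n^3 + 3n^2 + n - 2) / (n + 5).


Synthetic division with c = -5. Coefficients: -2, 5, 8, 3, 1, -2
Bring down -2.
  -2 * -5 = 10; 10 + 5 = 15
  15 * -5 = -75; -75 + 8 = -67
  -67 * -5 = 335; 335 + 3 = 338
  338 * -5 = -1690; -1690 + 1 = -1689
  -1689 * -5 = 8445; 8445 - 2 = 8443
Quotient: -2n^4 + 15n^3 - 67n^2 + 338n - 1689, Remainder: 8443


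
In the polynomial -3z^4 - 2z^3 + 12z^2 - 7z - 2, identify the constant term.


Read off the constant term: -2


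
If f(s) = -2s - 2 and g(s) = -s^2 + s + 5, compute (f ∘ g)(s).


Substitute g(s) into f:
f(g(s)) = -2*(-s^2 + s + 5) + (-2)
Expand and combine: 2s^2 - 2s - 12


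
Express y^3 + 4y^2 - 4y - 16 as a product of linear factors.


Try integer roots (divisors of -16). y=-2: p(-2)=0.
Divide out (y + 2): quotient is y^2 + 2y - 8.
Factor the quadratic: (y + 4)(y - 2)
Result: (y + 2)(y + 4)(y - 2)


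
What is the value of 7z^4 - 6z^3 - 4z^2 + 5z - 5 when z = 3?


Using direct substitution:
  7 * (3)^4 = 567
  -6 * (3)^3 = -162
  -4 * (3)^2 = -36
  5 * (3)^1 = 15
  constant: -5
Sum = 567 - 162 - 36 + 15 - 5 = 379


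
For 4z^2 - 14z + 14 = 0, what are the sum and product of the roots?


For az^2+bz+c=0: sum = -b/a, product = c/a.
a=4, b=-14, c=14
Sum = -(-14)/4 = 7/2
Product = (14)/4 = 7/2


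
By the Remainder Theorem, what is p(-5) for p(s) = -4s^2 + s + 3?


By the Remainder Theorem, the remainder equals p(-5):
  -4*(-5)^2 = -100
  1*(-5)^1 = -5
  constant: 3
Sum: -100 - 5 + 3 = -102


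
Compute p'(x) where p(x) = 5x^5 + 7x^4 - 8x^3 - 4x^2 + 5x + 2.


Apply the power rule term by term:
  d/dx(5x^5) = 25x^4
  d/dx(7x^4) = 28x^3
  d/dx(-8x^3) = -24x^2
  d/dx(-4x^2) = -8x
  d/dx(5x) = 5
  d/dx(2) = 0
p'(x) = 25x^4 + 28x^3 - 24x^2 - 8x + 5


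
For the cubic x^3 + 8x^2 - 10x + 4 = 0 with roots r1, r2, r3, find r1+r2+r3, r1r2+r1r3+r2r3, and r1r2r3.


Monic cubic x^3+bx^2+cx+d=0: sum=-b, pairwise sum=c, product=-d.
b=8, c=-10, d=4
r1+r2+r3 = -8
r1r2+r1r3+r2r3 = -10
r1r2r3 = -4


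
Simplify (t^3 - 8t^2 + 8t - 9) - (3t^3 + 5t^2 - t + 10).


Distribute the minus sign:
  (t^3 - 8t^2 + 8t - 9)
- (3t^3 + 5t^2 - t + 10)
Negate second polynomial: -3t^3 - 5t^2 + t - 10
Add: -2t^3 - 13t^2 + 9t - 19


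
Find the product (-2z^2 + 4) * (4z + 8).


Distribute each term of the first polynomial:
  (-2z^2)(4z + 8) = -8z^3 - 16z^2
  (4)(4z + 8) = 16z + 32
Sum: -8z^3 - 16z^2 + 16z + 32


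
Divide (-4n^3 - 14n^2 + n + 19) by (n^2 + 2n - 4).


(-4n^3 - 14n^2 + n + 19) / (n^2 + 2n - 4)
Step 1: -4n * (n^2 + 2n - 4) = -4n^3 - 8n^2 + 16n; subtract.
Step 2: -6 * (n^2 + 2n - 4) = -6n^2 - 12n + 24; subtract.
Quotient: -4n - 6, Remainder: -3n - 5


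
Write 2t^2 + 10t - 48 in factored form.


Roots satisfy r1 + r2 = -b/a = -5 and r1*r2 = c/a = -24.
So r1 = 3, r2 = -8.
2t^2 + 10t - 48 = 2(t - r1)(t - r2) = 2(t - 3)(t + 8)


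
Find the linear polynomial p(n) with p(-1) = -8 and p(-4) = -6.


p(n) = mn + b. Using p(-1)=-8, p(-4)=-6:
m = (-8 + 6)/(-1 + 4) = -2/3 = -2/3
b = -8 - m*(-1) = -8 - 2/3 = -26/3
p(n) = -(2/3)n - (26/3)


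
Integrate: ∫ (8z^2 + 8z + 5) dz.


Reverse power rule on each term:
  ∫ 8z^2 dz = (8/3)z^3
  ∫ 8z dz = 4z^2
  ∫ 5 dz = 5z
F(z) = (8/3)z^3 + 4z^2 + 5z + C


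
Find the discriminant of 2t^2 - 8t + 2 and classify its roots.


D = b^2 - 4ac = (-8)^2 - 4(2)(2) = 64 - 16 = 48
Since D > 0: two distinct irrational roots


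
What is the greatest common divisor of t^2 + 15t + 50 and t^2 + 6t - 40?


Factor each:
  t^2 + 15t + 50 = (t + 10)(t + 5)
  t^2 + 6t - 40 = (t + 10)(t - 4)
Common monic factor: t + 10


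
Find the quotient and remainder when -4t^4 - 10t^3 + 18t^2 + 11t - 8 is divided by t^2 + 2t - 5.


(-4t^4 - 10t^3 + 18t^2 + 11t - 8) / (t^2 + 2t - 5)
Step 1: -4t^2 * (t^2 + 2t - 5) = -4t^4 - 8t^3 + 20t^2; subtract.
Step 2: -2t * (t^2 + 2t - 5) = -2t^3 - 4t^2 + 10t; subtract.
Step 3: 2 * (t^2 + 2t - 5) = 2t^2 + 4t - 10; subtract.
Quotient: -4t^2 - 2t + 2, Remainder: -3t + 2


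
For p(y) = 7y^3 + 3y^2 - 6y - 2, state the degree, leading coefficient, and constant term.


Highest power of y is 3, with coefficient 7. Constant term is -2.
Degree = 3, leading coefficient = 7, constant term = -2


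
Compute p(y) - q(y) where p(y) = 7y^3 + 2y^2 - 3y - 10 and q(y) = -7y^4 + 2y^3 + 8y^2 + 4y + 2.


Distribute the minus sign:
  (7y^3 + 2y^2 - 3y - 10)
- (-7y^4 + 2y^3 + 8y^2 + 4y + 2)
Negate second polynomial: 7y^4 - 2y^3 - 8y^2 - 4y - 2
Add: 7y^4 + 5y^3 - 6y^2 - 7y - 12


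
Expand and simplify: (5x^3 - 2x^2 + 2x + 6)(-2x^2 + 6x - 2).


Distribute each term of the first polynomial:
  (5x^3)(-2x^2 + 6x - 2) = -10x^5 + 30x^4 - 10x^3
  (-2x^2)(-2x^2 + 6x - 2) = 4x^4 - 12x^3 + 4x^2
  (2x)(-2x^2 + 6x - 2) = -4x^3 + 12x^2 - 4x
  (6)(-2x^2 + 6x - 2) = -12x^2 + 36x - 12
Sum: -10x^5 + 34x^4 - 26x^3 + 4x^2 + 32x - 12


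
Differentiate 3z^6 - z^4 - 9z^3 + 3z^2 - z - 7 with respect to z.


Apply the power rule term by term:
  d/dz(3z^6) = 18z^5
  d/dz(-z^4) = -4z^3
  d/dz(-9z^3) = -27z^2
  d/dz(3z^2) = 6z
  d/dz(-z) = -1
  d/dz(-7) = 0
p'(z) = 18z^5 - 4z^3 - 27z^2 + 6z - 1


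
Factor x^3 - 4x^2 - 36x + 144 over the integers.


Try integer roots (divisors of 144). x=4: p(4)=0.
Divide out (x - 4): quotient is x^2 - 36.
Factor the quadratic: (x + 6)(x - 6)
Result: (x - 4)(x + 6)(x - 6)


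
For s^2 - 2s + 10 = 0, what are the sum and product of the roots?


For as^2+bs+c=0: sum = -b/a, product = c/a.
a=1, b=-2, c=10
Sum = -(-2)/1 = 2
Product = (10)/1 = 10


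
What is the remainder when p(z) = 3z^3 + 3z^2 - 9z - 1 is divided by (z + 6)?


By the Remainder Theorem, the remainder equals p(-6):
  3*(-6)^3 = -648
  3*(-6)^2 = 108
  -9*(-6)^1 = 54
  constant: -1
Sum: -648 + 108 + 54 - 1 = -487


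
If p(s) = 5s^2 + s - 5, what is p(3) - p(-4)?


p(3) = 43
p(-4) = 71
p(3) - p(-4) = 43 - 71 = -28


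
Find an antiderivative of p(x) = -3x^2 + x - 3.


Reverse power rule on each term:
  ∫ -3x^2 dx = -x^3
  ∫ x dx = (1/2)x^2
  ∫ -3 dx = -3x
F(x) = -x^3 + (1/2)x^2 - 3x + C


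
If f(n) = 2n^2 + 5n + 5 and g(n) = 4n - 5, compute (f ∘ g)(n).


Substitute g(n) into f:
f(g(n)) = 2*(4n - 5)^2 + 5*(4n - 5) + 5
(4n - 5)^2 = 16n^2 - 40n + 25
Expand and combine: 32n^2 - 60n + 30


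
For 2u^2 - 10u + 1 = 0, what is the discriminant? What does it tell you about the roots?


D = b^2 - 4ac = (-10)^2 - 4(2)(1) = 100 - 8 = 92
Since D > 0: two distinct irrational roots


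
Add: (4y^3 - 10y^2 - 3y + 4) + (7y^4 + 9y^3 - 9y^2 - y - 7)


Align terms by degree and add:
  4y^3 - 10y^2 - 3y + 4
+ 7y^4 + 9y^3 - 9y^2 - y - 7
= 7y^4 + 13y^3 - 19y^2 - 4y - 3


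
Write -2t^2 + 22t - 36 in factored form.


Roots satisfy r1 + r2 = -b/a = 11 and r1*r2 = c/a = 18.
So r1 = 9, r2 = 2.
-2t^2 + 22t - 36 = -2(t - r1)(t - r2) = -2(t - 9)(t - 2)


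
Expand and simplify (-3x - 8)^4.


Expand (-3x - 8)^4 by repeated multiplication:
  (-3x - 8)^2 = 9x^2 + 48x + 64
  (-3x - 8)^3 = -27x^3 - 216x^2 - 576x - 512
= 81x^4 + 864x^3 + 3456x^2 + 6144x + 4096


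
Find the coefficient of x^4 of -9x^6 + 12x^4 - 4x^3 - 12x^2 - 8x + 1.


Read off the coefficient of x^4: 12


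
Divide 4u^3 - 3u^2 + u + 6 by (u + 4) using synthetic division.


Synthetic division with c = -4. Coefficients: 4, -3, 1, 6
Bring down 4.
  4 * -4 = -16; -16 - 3 = -19
  -19 * -4 = 76; 76 + 1 = 77
  77 * -4 = -308; -308 + 6 = -302
Quotient: 4u^2 - 19u + 77, Remainder: -302


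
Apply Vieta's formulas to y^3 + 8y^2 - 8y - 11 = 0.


Monic cubic y^3+by^2+cy+d=0: sum=-b, pairwise sum=c, product=-d.
b=8, c=-8, d=-11
r1+r2+r3 = -8
r1r2+r1r3+r2r3 = -8
r1r2r3 = 11


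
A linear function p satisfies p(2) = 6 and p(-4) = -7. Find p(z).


p(z) = mz + b. Using p(2)=6, p(-4)=-7:
m = (6 + 7)/(2 + 4) = 13/6 = 13/6
b = 6 - m*(2) = 6 - 13/3 = 5/3
p(z) = (13/6)z + (5/3)


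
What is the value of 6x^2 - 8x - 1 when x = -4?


Using direct substitution:
  6 * (-4)^2 = 96
  -8 * (-4)^1 = 32
  constant: -1
Sum = 96 + 32 - 1 = 127


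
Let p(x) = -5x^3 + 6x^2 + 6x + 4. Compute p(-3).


Using direct substitution:
  -5 * (-3)^3 = 135
  6 * (-3)^2 = 54
  6 * (-3)^1 = -18
  constant: 4
Sum = 135 + 54 - 18 + 4 = 175


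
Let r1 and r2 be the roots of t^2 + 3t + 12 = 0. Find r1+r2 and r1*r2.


For at^2+bt+c=0: sum = -b/a, product = c/a.
a=1, b=3, c=12
Sum = -(3)/1 = -3
Product = (12)/1 = 12


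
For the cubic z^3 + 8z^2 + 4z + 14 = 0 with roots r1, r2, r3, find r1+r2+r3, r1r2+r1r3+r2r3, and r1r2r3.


Monic cubic z^3+bz^2+cz+d=0: sum=-b, pairwise sum=c, product=-d.
b=8, c=4, d=14
r1+r2+r3 = -8
r1r2+r1r3+r2r3 = 4
r1r2r3 = -14


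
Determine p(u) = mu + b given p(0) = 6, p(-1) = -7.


p(u) = mu + b. Using p(0)=6, p(-1)=-7:
m = (6 + 7)/(0 + 1) = 13/1 = 13
b = 6 - m*(0) = 6 = 6
p(u) = 13u + 6


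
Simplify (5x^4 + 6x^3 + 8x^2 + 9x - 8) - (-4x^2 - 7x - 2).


Distribute the minus sign:
  (5x^4 + 6x^3 + 8x^2 + 9x - 8)
- (-4x^2 - 7x - 2)
Negate second polynomial: 4x^2 + 7x + 2
Add: 5x^4 + 6x^3 + 12x^2 + 16x - 6


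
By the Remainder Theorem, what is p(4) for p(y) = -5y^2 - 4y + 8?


By the Remainder Theorem, the remainder equals p(4):
  -5*(4)^2 = -80
  -4*(4)^1 = -16
  constant: 8
Sum: -80 - 16 + 8 = -88


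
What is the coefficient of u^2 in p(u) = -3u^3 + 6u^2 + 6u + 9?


Read off the coefficient of u^2: 6


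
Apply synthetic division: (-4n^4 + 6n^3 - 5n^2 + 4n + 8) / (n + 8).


Synthetic division with c = -8. Coefficients: -4, 6, -5, 4, 8
Bring down -4.
  -4 * -8 = 32; 32 + 6 = 38
  38 * -8 = -304; -304 - 5 = -309
  -309 * -8 = 2472; 2472 + 4 = 2476
  2476 * -8 = -19808; -19808 + 8 = -19800
Quotient: -4n^3 + 38n^2 - 309n + 2476, Remainder: -19800


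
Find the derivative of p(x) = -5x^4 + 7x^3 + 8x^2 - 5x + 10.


Apply the power rule term by term:
  d/dx(-5x^4) = -20x^3
  d/dx(7x^3) = 21x^2
  d/dx(8x^2) = 16x
  d/dx(-5x) = -5
  d/dx(10) = 0
p'(x) = -20x^3 + 21x^2 + 16x - 5


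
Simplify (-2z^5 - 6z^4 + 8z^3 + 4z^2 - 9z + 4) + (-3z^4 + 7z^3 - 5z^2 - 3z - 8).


Align terms by degree and add:
  -2z^5 - 6z^4 + 8z^3 + 4z^2 - 9z + 4
  -3z^4 + 7z^3 - 5z^2 - 3z - 8
= -2z^5 - 9z^4 + 15z^3 - z^2 - 12z - 4


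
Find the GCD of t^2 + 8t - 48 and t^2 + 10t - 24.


Factor each:
  t^2 + 8t - 48 = (t + 12)(t - 4)
  t^2 + 10t - 24 = (t + 12)(t - 2)
Common monic factor: t + 12


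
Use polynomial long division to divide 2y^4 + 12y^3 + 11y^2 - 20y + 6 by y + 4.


(2y^4 + 12y^3 + 11y^2 - 20y + 6) / (y + 4)
Step 1: 2y^3 * (y + 4) = 2y^4 + 8y^3; subtract.
Step 2: 4y^2 * (y + 4) = 4y^3 + 16y^2; subtract.
Step 3: -5y * (y + 4) = -5y^2 - 20y; subtract.
Step 4: 0 * (y + 4) = 0; subtract.
Quotient: 2y^3 + 4y^2 - 5y, Remainder: 6


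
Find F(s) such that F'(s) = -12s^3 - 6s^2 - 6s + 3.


Reverse power rule on each term:
  ∫ -12s^3 ds = -3s^4
  ∫ -6s^2 ds = -2s^3
  ∫ -6s ds = -3s^2
  ∫ 3 ds = 3s
F(s) = -3s^4 - 2s^3 - 3s^2 + 3s + C


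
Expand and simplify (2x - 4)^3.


Expand (2x - 4)^3 by repeated multiplication:
  (2x - 4)^2 = 4x^2 - 16x + 16
= 8x^3 - 48x^2 + 96x - 64
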